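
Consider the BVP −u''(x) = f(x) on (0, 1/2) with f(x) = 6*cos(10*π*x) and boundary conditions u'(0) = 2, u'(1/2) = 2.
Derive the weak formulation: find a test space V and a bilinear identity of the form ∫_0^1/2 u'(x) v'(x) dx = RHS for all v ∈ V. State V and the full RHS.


V = H^1(0, 1/2) (v unrestricted at boundary; u is determined up to an additive constant); weak form: ∫_0^1/2 u'v' dx = ∫_0^1/2 (6*cos(10*π*x)) v dx + 2·v(1/2) − 2·v(0) for all v ∈ V.

Multiply both sides by a test function v and integrate from 0 to 1/2:
  ∫_0^1/2 −u''(x) v(x) dx = ∫_0^1/2 f(x) v(x) dx.
Integrate the LHS by parts once:
  ∫_0^1/2 −u'' v dx = −[u'(x) v(x)]_0^1/2 + ∫_0^1/2 u'(x) v'(x) dx.
Thus ∫_0^1/2 u'(x) v'(x) dx = ∫_0^1/2 f(x) v(x) dx + [u'(x) v(x)]_0^1/2.
Choose V so that boundary terms are either known or forced to vanish.
u has inhomogeneous Neumann u'(0) = 2, u'(1/2) = 2. [u' v]_0^1/2 = (2)·v(1/2) − (2)·v(0) = 2·v(1/2) − 2·v(0). Take V = H^1(0, 1/2); boundary term becomes part of RHS.
Weak formulation: find u (satisfying any essential BC) such that ∫_0^1/2 u'(x) v'(x) dx = ∫_0^1/2 f v dx + 2·v(1/2) − 2·v(0) for all v ∈ V (Neumann data are natural BCs: they enter the RHS as boundary terms).
Substituting f(x) = 6*cos(10*π*x), the right-hand side is ∫_0^1/2 (6*cos(10*π*x)) v dx + 2·v(1/2) − 2·v(0).
Compatibility check (pure Neumann): taking v ≡ 1 ∈ V gives 0 = ∫_0^1/2 f dx + (2) − (2), i.e. ∫_0^1/2 f dx must equal u'(0) − u'(1/2) = 0. Indeed ∫_0^1/2 (6*cos(10*π*x)) dx = 0, so the data are compatible. The solution is then unique only up to an additive constant (fix it e.g. by requiring ∫_0^1/2 u dx = 0).


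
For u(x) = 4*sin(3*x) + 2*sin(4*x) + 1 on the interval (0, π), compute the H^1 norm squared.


||u||_{H^1(0,π)}^2 = 16/3 + 115*π

u'(x) = 12*cos(3*x) + 8*cos(4*x).
Expand u² and (u')² and integrate term by term on (0, π), using: for integers n ≥ 1, ∫_0^π sin²(nx) dx = ∫_0^π cos²(nx) dx = π/2; for n ≠ n', ∫_0^π sin(nx)sin(n'x) dx = ∫_0^π cos(nx)cos(n'x) dx = 0; and by product-to-sum, ∫_0^π sin(nx)cos(n'x) dx = ½∫_0^π [sin((n+n')x) + sin((n−n')x)] dx, which is 0 when n+n' is even and 2n/(n²−n'²) when n+n' is odd (it need not vanish on (0, π)). For the constant mode: ∫_0^π 1 dx = π, ∫_0^π cos(nx) dx = 0, ∫_0^π sin(nx) dx = (1−(−1)^n)/n.
  u² squared terms: (1)²·∫1 dx = 1·π = π;  (2)²·∫sin(4x)² dx = 4·π/2 = 2*π;  (4)²·∫sin(3x)² dx = 16·π/2 = 8*π.
  u² cross terms: 2·(1)·(2)·∫1·sin(4x) dx = 4·(0) = 0;  2·(1)·(4)·∫1·sin(3x) dx = 8·(2/3) = 16/3;  2·(2)·(4)·∫sin(4x)·sin(3x) dx = 16·(0) = 0.
  So ∫_0^π u² dx = π + 2*π + 8*π + 0 + 16/3 + 0 = 16/3 + 11*π.
  (u')² squared terms: (8)²·∫cos(4x)² dx = 64·π/2 = 32*π;  (12)²·∫cos(3x)² dx = 144·π/2 = 72*π.
  (u')² cross terms: 2·(8)·(12)·∫cos(4x)·cos(3x) dx = 192·(0) = 0.
  So ∫_0^π (u')² dx = 32*π + 72*π + 0 = 104*π.
||u||_{H^1}^2 = (16/3 + 11*π) + (104*π) = 16/3 + 115*π.


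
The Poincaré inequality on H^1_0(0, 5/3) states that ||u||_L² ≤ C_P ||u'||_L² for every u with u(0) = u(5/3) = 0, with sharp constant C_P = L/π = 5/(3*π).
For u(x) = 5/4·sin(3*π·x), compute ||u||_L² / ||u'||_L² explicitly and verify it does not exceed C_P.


||u||_L² / ||u'||_L² = 1/(3*π) < C_P = 5/(3*π).

u(x) = 5/4·sin(3*π·x), so u'(x) = 15*π*cos(3*π*x)/4.
Writing u(x) = A·sin(kπx/L) with A = 5/4 and k = 5, use ∫_0^L sin²(kπx/L) dx = L/2 and ∫_0^L cos²(kπx/L) dx = L/2.
u² = 25/16·sin²(3*π·x) and (u')² = 225*π^2/16·cos²(3*π·x), and each of sin², cos² integrates to L/2 = 5/6 over (0, 5/3).
∫_0^5/3 u² dx = 125/96, so ||u||_L² = 5*sqrt(30)/24.
∫_0^5/3 (u')² dx = 375*π^2/32, so ||u'||_L² = 5*sqrt(30)*π/8.
Ratio ||u||_L² / ||u'||_L² = 1/(3*π).
Sharp Poincaré constant on H^1_0(0, 5/3) is C_P = L/π = 5/(3*π), achieved by sin(3*π/5·x).
This is the k = 5 harmonic; the ratio L/(kπ) is strictly less than C_P = L/π, consistent with the sharp inequality ||u||_L² ≤ C_P ||u'||_L².


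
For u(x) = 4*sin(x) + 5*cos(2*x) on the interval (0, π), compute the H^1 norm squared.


||u||_{H^1(0,π)}^2 = -400/3 + 157*π/2

u'(x) = -10*sin(2*x) + 4*cos(x).
Expand u² and (u')² and integrate term by term on (0, π), using: for integers n ≥ 1, ∫_0^π sin²(nx) dx = ∫_0^π cos²(nx) dx = π/2; for n ≠ n', ∫_0^π sin(nx)sin(n'x) dx = ∫_0^π cos(nx)cos(n'x) dx = 0; and by product-to-sum, ∫_0^π sin(nx)cos(n'x) dx = ½∫_0^π [sin((n+n')x) + sin((n−n')x)] dx, which is 0 when n+n' is even and 2n/(n²−n'²) when n+n' is odd (it need not vanish on (0, π)).
  u² squared terms: (4)²·∫sin(x)² dx = 16·π/2 = 8*π;  (5)²·∫cos(2x)² dx = 25·π/2 = 25*π/2.
  u² cross terms: 2·(4)·(5)·∫sin(x)·cos(2x) dx = 40·(-2/3) = -80/3.
  So ∫_0^π u² dx = 8*π + 25*π/2 − 80/3 = -80/3 + 41*π/2.
  (u')² squared terms: (-10)²·∫sin(2x)² dx = 100·π/2 = 50*π;  (4)²·∫cos(x)² dx = 16·π/2 = 8*π.
  (u')² cross terms: 2·(-10)·(4)·∫sin(2x)·cos(x) dx = -80·(4/3) = -320/3.
  So ∫_0^π (u')² dx = 50*π + 8*π − 320/3 = -320/3 + 58*π.
||u||_{H^1}^2 = (-80/3 + 41*π/2) + (-320/3 + 58*π) = -400/3 + 157*π/2.


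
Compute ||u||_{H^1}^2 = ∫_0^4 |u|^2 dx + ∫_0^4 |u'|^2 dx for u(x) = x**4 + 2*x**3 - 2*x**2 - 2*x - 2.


||u||_{H^1}^2 = 37584032/315

The H^1 norm (squared) on an interval (0, L) is
  ||u||_{H^1}^2 = ∫_0^L u(x)^2 dx + ∫_0^L u'(x)^2 dx.
Compute u'(x) = 4*x**3 + 6*x**2 - 4*x - 2.
Then u(x)^2 = x**8 + 4*x**7 - 12*x**5 - 8*x**4 + 12*x**2 + 8*x + 4 and u'(x)^2 = 16*x**6 + 48*x**5 + 4*x**4 - 64*x**3 - 8*x**2 + 16*x + 4.
Integrate each monomial from 0 to 4 using ∫_0^4 c·x^n dx = c·4^(n+1)/(n+1):
  ∫_0^4 u(x)^2 dx = ∫_0^4 (x^8 + 4*x^7 - 12*x^5 - 8*x^4 + 12*x^2 + 8*x + 4) dx. Term by term:
    ∫_0^4 x^8 dx = 262144/9;  ∫_0^4 4*x^7 dx = 32768;  ∫_0^4 -12*x^5 dx = -8192;
    ∫_0^4 -8*x^4 dx = -8192/5;  ∫_0^4 12*x^2 dx = 256;  ∫_0^4 8*x dx = 64;
    ∫_0^4 4 dx = 16.
  Sum: 262144/9 + 32768 − 8192 − 8192/5 + 256 + 64 + 16 = 2358032/45.
  ∫_0^4 u'(x)^2 dx = ∫_0^4 (16*x^6 + 48*x^5 + 4*x^4 - 64*x^3 - 8*x^2 + 16*x + 4) dx. Term by term:
    ∫_0^4 16*x^6 dx = 262144/7;  ∫_0^4 48*x^5 dx = 32768;  ∫_0^4 4*x^4 dx = 4096/5;
    ∫_0^4 -64*x^3 dx = -4096;  ∫_0^4 -8*x^2 dx = -512/3;  ∫_0^4 16*x dx = 128;
    ∫_0^4 4 dx = 16.
  Sum: 262144/7 + 32768 + 4096/5 − 4096 − 512/3 + 128 + 16 = 7025936/105.
Adding: ||u||_{H^1}^2 = 2358032/45 + 7025936/105 = 37584032/315.


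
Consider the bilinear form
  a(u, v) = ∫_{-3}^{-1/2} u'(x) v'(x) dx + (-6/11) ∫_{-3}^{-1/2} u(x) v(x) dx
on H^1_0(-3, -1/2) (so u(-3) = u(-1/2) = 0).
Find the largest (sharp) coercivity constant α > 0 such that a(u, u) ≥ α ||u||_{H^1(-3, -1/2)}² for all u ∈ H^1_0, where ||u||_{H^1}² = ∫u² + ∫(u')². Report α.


α = 2*(-75 + 22*π^2)/(11*(25 + 4*π^2))

Coercivity of a(·,·) on H^1_0(-3, -1/2) means a(u, u) ≥ α ||u||_{H^1}² for every u ∈ H^1_0.
The interval has length L = 5/2, and Poincaré/coercivity depend only on L. Here a(u, u) = ∫(u')² + (-6/11)·∫u².
Here c = -6/11 < 0 with |c| < (π/L)² = 4*π^2/25, so coercivity still holds. The condition a(u,u) ≥ α||u||_{H^1}² reads (1−α)∫(u')² ≥ (α−c)∫u². Any admissible α is ≤ 1 (rapidly oscillating u have ∫u²/∫(u')² → 0), and α = 1 would force 0 ≥ (1−c)∫u², impossible since c < 1; so 1−α > 0. By the sharp Poincaré inequality on H^1_0 of an interval of length L, ∫(u')² ≥ (π/L)²∫u² with equality for the first sine mode sin(π(x−x₀)/L) (x₀ the left endpoint), so the inequality holds for all u iff (1−α)(π/L)² ≥ α − c, i.e. α ≤ ((π/L)² + c)/((π/L)² + 1) = (1 + c(L/π)²)/(1 + (L/π)²). (Direct route, valid since c ≤ 0: Poincaré gives c∫u² ≥ c(L/π)²∫(u')², so a(u,u) ≥ (1 + c(L/π)²)∫(u')², while ||u||_{H^1}² ≤ (1 + (L/π)²)∫(u')²; dividing yields the same α.) With (π/L)² = 4*π^2/25 and c = -6/11, the largest admissible constant is α = ((π/L)² + c)/((π/L)² + 1).
Simplifying, α = 2*(-75 + 22*π^2)/(11*(25 + 4*π^2)).


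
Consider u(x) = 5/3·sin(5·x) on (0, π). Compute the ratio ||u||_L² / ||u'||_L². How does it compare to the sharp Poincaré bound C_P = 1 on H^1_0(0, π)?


||u||_L² / ||u'||_L² = 1/5 < C_P = 1.

u(x) = 5/3·sin(5·x), so u'(x) = 25*cos(5*x)/3.
Writing u(x) = A·sin(kπx/L) with A = 5/3 and k = 5, use ∫_0^L sin²(kπx/L) dx = L/2 and ∫_0^L cos²(kπx/L) dx = L/2.
u² = 25/9·sin²(5·x) and (u')² = 625/9·cos²(5·x), and each of sin², cos² integrates to L/2 = π/2 over (0, π).
∫_0^π u² dx = 25*π/18, so ||u||_L² = 5*sqrt(2)*sqrt(π)/6.
∫_0^π (u')² dx = 625*π/18, so ||u'||_L² = 25*sqrt(2)*sqrt(π)/6.
Ratio ||u||_L² / ||u'||_L² = 1/5.
Sharp Poincaré constant on H^1_0(0, π) is C_P = L/π = 1, achieved by sin(x).
This is the k = 5 harmonic; the ratio L/(kπ) is strictly less than C_P = L/π, consistent with the sharp inequality ||u||_L² ≤ C_P ||u'||_L².


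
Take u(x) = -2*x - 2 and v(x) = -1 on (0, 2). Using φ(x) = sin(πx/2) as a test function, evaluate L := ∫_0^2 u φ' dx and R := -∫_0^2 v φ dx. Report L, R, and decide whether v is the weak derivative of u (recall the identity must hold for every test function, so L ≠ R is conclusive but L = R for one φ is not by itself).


LHS = 8/π, RHS = 4/π. No, v is not the weak derivative of u.

u(x) = -2*x - 2, classical derivative u'(x) = -2.
φ(x) = sin(πx/2), so φ'(x) = π*cos(π*x/2)/2.
Note φ(0) = φ(2) = 0, so the boundary term u·φ vanishes.
LHS = ∫_0^2 u(x) φ'(x) dx = ∫_0^2 (-π*x*cos(π*x/2) - π*cos(π*x/2)) dx. Term by term:
  ∫_0^2 -π*cos(π*x/2) dx = 0;  ∫_0^2 -π*x*cos(π*x/2) dx = 8/π.
Sum: 0 + 8/π = 8/π.
So LHS = 8/π.
∫_0^2 v(x) φ(x) dx = ∫_0^2 (-sin(π*x/2)) dx. Term by term:
  ∫_0^2 -sin(π*x/2) dx = -4/π.
So RHS = -∫_0^2 v(x) φ(x) dx = 4/π.
LHS − RHS = 4/π ≠ 0, so the identity fails.
(For a valid weak derivative the identity must hold for EVERY test function, in particular this one. The failure shows v is NOT the weak derivative of u.)
Correct weak derivative would be u'(x) = -2.


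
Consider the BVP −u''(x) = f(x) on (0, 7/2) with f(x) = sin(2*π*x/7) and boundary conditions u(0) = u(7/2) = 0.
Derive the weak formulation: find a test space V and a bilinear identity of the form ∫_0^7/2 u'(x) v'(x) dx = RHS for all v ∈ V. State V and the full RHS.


V = H^1_0(0, 7/2) (so v(0) = v(7/2) = 0); weak form: ∫_0^7/2 u'v' dx = ∫_0^7/2 (sin(2*π*x/7)) v dx for all v ∈ V.

Multiply both sides by a test function v and integrate from 0 to 7/2:
  ∫_0^7/2 −u''(x) v(x) dx = ∫_0^7/2 f(x) v(x) dx.
Integrate the LHS by parts once:
  ∫_0^7/2 −u'' v dx = −[u'(x) v(x)]_0^7/2 + ∫_0^7/2 u'(x) v'(x) dx.
Thus ∫_0^7/2 u'(x) v'(x) dx = ∫_0^7/2 f(x) v(x) dx + [u'(x) v(x)]_0^7/2.
Choose V so that boundary terms are either known or forced to vanish.
u is Dirichlet: u(0) = u(7/2) = 0. Let V = H^1_0(0, 7/2); then v(0) = v(7/2) = 0, and [u' v]_0^7/2 = 0.
Weak formulation: find u (satisfying any essential BC) such that ∫_0^7/2 u'(x) v'(x) dx = ∫_0^7/2 f v dx for all v ∈ V.
Substituting f(x) = sin(2*π*x/7), the right-hand side is ∫_0^7/2 (sin(2*π*x/7)) v dx.


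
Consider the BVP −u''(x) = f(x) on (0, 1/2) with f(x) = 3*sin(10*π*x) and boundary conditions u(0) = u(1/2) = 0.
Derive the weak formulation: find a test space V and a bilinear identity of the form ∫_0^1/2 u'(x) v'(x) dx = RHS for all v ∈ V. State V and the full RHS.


V = H^1_0(0, 1/2) (so v(0) = v(1/2) = 0); weak form: ∫_0^1/2 u'v' dx = ∫_0^1/2 (3*sin(10*π*x)) v dx for all v ∈ V.

Multiply both sides by a test function v and integrate from 0 to 1/2:
  ∫_0^1/2 −u''(x) v(x) dx = ∫_0^1/2 f(x) v(x) dx.
Integrate the LHS by parts once:
  ∫_0^1/2 −u'' v dx = −[u'(x) v(x)]_0^1/2 + ∫_0^1/2 u'(x) v'(x) dx.
Thus ∫_0^1/2 u'(x) v'(x) dx = ∫_0^1/2 f(x) v(x) dx + [u'(x) v(x)]_0^1/2.
Choose V so that boundary terms are either known or forced to vanish.
u is Dirichlet: u(0) = u(1/2) = 0. Let V = H^1_0(0, 1/2); then v(0) = v(1/2) = 0, and [u' v]_0^1/2 = 0.
Weak formulation: find u (satisfying any essential BC) such that ∫_0^1/2 u'(x) v'(x) dx = ∫_0^1/2 f v dx for all v ∈ V.
Substituting f(x) = 3*sin(10*π*x), the right-hand side is ∫_0^1/2 (3*sin(10*π*x)) v dx.


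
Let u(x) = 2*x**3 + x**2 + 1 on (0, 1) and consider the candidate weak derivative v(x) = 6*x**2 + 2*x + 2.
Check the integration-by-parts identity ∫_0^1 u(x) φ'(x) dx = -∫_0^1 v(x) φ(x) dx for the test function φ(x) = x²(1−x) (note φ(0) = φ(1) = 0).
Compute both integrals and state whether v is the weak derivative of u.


LHS = -3/10, RHS = -7/15. No, v is not the weak derivative of u.

u(x) = 2*x**3 + x**2 + 1, classical derivative u'(x) = 6*x**2 + 2*x.
φ(x) = x²(1−x), so φ'(x) = x*(2 - 3*x).
Note φ(0) = φ(1) = 0, so the boundary term u·φ vanishes.
LHS = ∫_0^1 u(x) φ'(x) dx = ∫_0^1 (-6*x^5 + x^4 + 2*x^3 - 3*x^2 + 2*x) dx. Term by term:
  ∫_0^1 -6*x^5 dx = -1;  ∫_0^1 x^4 dx = 1/5;  ∫_0^1 2*x^3 dx = 1/2;
  ∫_0^1 -3*x^2 dx = -1;  ∫_0^1 2*x dx = 1.
Sum: -1 + 1/5 + 1/2 − 1 + 1 = -3/10.
So LHS = -3/10.
∫_0^1 v(x) φ(x) dx = ∫_0^1 (-6*x^5 + 4*x^4 + 2*x^2) dx. Term by term:
  ∫_0^1 -6*x^5 dx = -1;  ∫_0^1 4*x^4 dx = 4/5;  ∫_0^1 2*x^2 dx = 2/3.
Sum: -1 + 4/5 + 2/3 = 7/15.
So RHS = -∫_0^1 v(x) φ(x) dx = -7/15.
LHS − RHS = 1/6 ≠ 0, so the identity fails.
(For a valid weak derivative the identity must hold for EVERY test function, in particular this one. The failure shows v is NOT the weak derivative of u.)
Correct weak derivative would be u'(x) = 6*x**2 + 2*x.


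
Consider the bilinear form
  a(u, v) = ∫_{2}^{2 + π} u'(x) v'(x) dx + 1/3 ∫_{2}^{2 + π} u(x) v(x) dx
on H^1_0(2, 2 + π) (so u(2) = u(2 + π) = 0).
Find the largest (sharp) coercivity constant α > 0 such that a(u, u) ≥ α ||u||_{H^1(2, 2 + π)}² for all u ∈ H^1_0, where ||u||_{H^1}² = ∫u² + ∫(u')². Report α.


α = 2/3

Coercivity of a(·,·) on H^1_0(2, 2 + π) means a(u, u) ≥ α ||u||_{H^1}² for every u ∈ H^1_0.
The interval has length L = π, and Poincaré/coercivity depend only on L. Here a(u, u) = ∫(u')² + (1/3)·∫u².
Here 0 < c = 1/3 < 1. The condition a(u,u) ≥ α||u||_{H^1}² reads (1−α)∫(u')² ≥ (α−c)∫u². Any admissible α is ≤ 1 (rapidly oscillating u have ∫u²/∫(u')² → 0), and α = 1 would force 0 ≥ (1−c)∫u², impossible since c < 1; so 1−α > 0. By the sharp Poincaré inequality on H^1_0 of an interval of length L, ∫(u')² ≥ (π/L)²∫u² with equality for the first sine mode sin(π(x−x₀)/L) (x₀ the left endpoint), so the inequality holds for all u iff (1−α)(π/L)² ≥ α − c, i.e. α ≤ ((π/L)² + c)/((π/L)² + 1) = (1 + c(L/π)²)/(1 + (L/π)²). With (π/L)² = 1 and c = 1/3, the largest admissible constant is α = ((π/L)² + c)/((π/L)² + 1).
Simplifying, α = 2/3.


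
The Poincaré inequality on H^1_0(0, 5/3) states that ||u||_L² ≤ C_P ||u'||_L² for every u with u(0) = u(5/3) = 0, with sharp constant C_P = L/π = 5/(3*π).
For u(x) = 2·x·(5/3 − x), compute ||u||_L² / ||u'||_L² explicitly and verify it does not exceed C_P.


||u||_L² / ||u'||_L² = sqrt(10)/6 < C_P = 5/(3*π).

u(x) = 2·x·(5/3 − x), so u'(x) = 10/3 - 4*x.
u(x) = 2·x·(5/3 − x) vanishes at x = 0 and x = 5/3, so u ∈ H^1_0(0, 5/3). Differentiate via the product rule and integrate the resulting polynomials term by term.
  ∫_0^5/3 u² dx = ∫_0^5/3 (4*x^4 - 40*x^3/3 + 100*x^2/9) dx. Term by term:
    ∫_0^5/3 4*x^4 dx = 2500/243;  ∫_0^5/3 -40*x^3/3 dx = -6250/243;  ∫_0^5/3 100*x^2/9 dx = 12500/729.
  Sum: 2500/243 − 6250/243 + 12500/729 = 1250/729.
  ∫_0^5/3 (u')² dx = ∫_0^5/3 (16*x^2 - 80*x/3 + 100/9) dx. Term by term:
    ∫_0^5/3 16*x^2 dx = 2000/81;  ∫_0^5/3 -80*x/3 dx = -1000/27;  ∫_0^5/3 100/9 dx = 500/27.
  Sum: 2000/81 − 1000/27 + 500/27 = 500/81.
∫_0^5/3 u² dx = 1250/729, so ||u||_L² = 25*sqrt(2)/27.
∫_0^5/3 (u')² dx = 500/81, so ||u'||_L² = 10*sqrt(5)/9.
Ratio ||u||_L² / ||u'||_L² = sqrt(10)/6.
Sharp Poincaré constant on H^1_0(0, 5/3) is C_P = L/π = 5/(3*π), achieved by sin(3*π/5·x).
A polynomial bump cannot attain the sharp Poincaré constant (only the first sine eigenfunction does), so the ratio is strictly less than C_P, consistent with ||u||_L² ≤ C_P ||u'||_L².


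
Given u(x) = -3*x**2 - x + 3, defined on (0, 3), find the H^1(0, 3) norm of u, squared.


||u||_{H^1}^2 = 7869/10

The H^1 norm (squared) on an interval (0, L) is
  ||u||_{H^1}^2 = ∫_0^L u(x)^2 dx + ∫_0^L u'(x)^2 dx.
Compute u'(x) = -6*x - 1.
Then u(x)^2 = 9*x**4 + 6*x**3 - 17*x**2 - 6*x + 9 and u'(x)^2 = 36*x**2 + 12*x + 1.
Integrate each monomial from 0 to 3 using ∫_0^3 c·x^n dx = c·3^(n+1)/(n+1):
  ∫_0^3 u(x)^2 dx = ∫_0^3 (9*x^4 + 6*x^3 - 17*x^2 - 6*x + 9) dx. Term by term:
    ∫_0^3 9*x^4 dx = 2187/5;  ∫_0^3 6*x^3 dx = 243/2;  ∫_0^3 -17*x^2 dx = -153;
    ∫_0^3 -6*x dx = -27;  ∫_0^3 9 dx = 27.
  Sum: 2187/5 + 243/2 − 153 − 27 + 27 = 4059/10.
  ∫_0^3 u'(x)^2 dx = ∫_0^3 (36*x^2 + 12*x + 1) dx. Term by term:
    ∫_0^3 36*x^2 dx = 324;  ∫_0^3 12*x dx = 54;  ∫_0^3 1 dx = 3.
  Sum: 324 + 54 + 3 = 381.
Adding: ||u||_{H^1}^2 = 4059/10 + 381 = 7869/10.


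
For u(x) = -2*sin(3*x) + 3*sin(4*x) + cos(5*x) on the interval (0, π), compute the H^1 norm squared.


||u||_{H^1(0,π)}^2 = -416/3 + 219*π/2

u'(x) = -5*sin(5*x) - 6*cos(3*x) + 12*cos(4*x).
Expand u² and (u')² and integrate term by term on (0, π), using: for integers n ≥ 1, ∫_0^π sin²(nx) dx = ∫_0^π cos²(nx) dx = π/2; for n ≠ n', ∫_0^π sin(nx)sin(n'x) dx = ∫_0^π cos(nx)cos(n'x) dx = 0; and by product-to-sum, ∫_0^π sin(nx)cos(n'x) dx = ½∫_0^π [sin((n+n')x) + sin((n−n')x)] dx, which is 0 when n+n' is even and 2n/(n²−n'²) when n+n' is odd (it need not vanish on (0, π)).
  u² squared terms: (-2)²·∫sin(3x)² dx = 4·π/2 = 2*π;  (3)²·∫sin(4x)² dx = 9·π/2 = 9*π/2;  (1)²·∫cos(5x)² dx = 1·π/2 = π/2.
  u² cross terms: 2·(-2)·(3)·∫sin(3x)·sin(4x) dx = -12·(0) = 0;  2·(-2)·(1)·∫sin(3x)·cos(5x) dx = -4·(0) = 0;  2·(3)·(1)·∫sin(4x)·cos(5x) dx = 6·(-8/9) = -16/3.
  So ∫_0^π u² dx = 2*π + 9*π/2 + π/2 + 0 + 0 − 16/3 = -16/3 + 7*π.
  (u')² squared terms: (-6)²·∫cos(3x)² dx = 36·π/2 = 18*π;  (-5)²·∫sin(5x)² dx = 25·π/2 = 25*π/2;  (12)²·∫cos(4x)² dx = 144·π/2 = 72*π.
  (u')² cross terms: 2·(-6)·(-5)·∫cos(3x)·sin(5x) dx = 60·(0) = 0;  2·(-6)·(12)·∫cos(3x)·cos(4x) dx = -144·(0) = 0;  2·(-5)·(12)·∫sin(5x)·cos(4x) dx = -120·(10/9) = -400/3.
  So ∫_0^π (u')² dx = 18*π + 25*π/2 + 72*π + 0 + 0 − 400/3 = -400/3 + 205*π/2.
||u||_{H^1}^2 = (-16/3 + 7*π) + (-400/3 + 205*π/2) = -416/3 + 219*π/2.


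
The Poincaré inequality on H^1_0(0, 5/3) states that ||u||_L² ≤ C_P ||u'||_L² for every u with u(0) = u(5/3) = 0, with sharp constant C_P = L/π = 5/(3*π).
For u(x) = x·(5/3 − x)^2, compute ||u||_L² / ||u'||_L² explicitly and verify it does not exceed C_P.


||u||_L² / ||u'||_L² = 5*sqrt(14)/42 < C_P = 5/(3*π).

u(x) = x·(5/3 − x)^2, so u'(x) = (3*x - 5)*(9*x - 5)/9.
u(x) = x·(5/3 − x)^2 vanishes at x = 0 and x = 5/3, so u ∈ H^1_0(0, 5/3). Differentiate via the product rule and integrate the resulting polynomials term by term.
  ∫_0^5/3 u² dx = ∫_0^5/3 (x^6 - 20*x^5/3 + 50*x^4/3 - 500*x^3/27 + 625*x^2/81) dx. Term by term:
    ∫_0^5/3 x^6 dx = 78125/15309;  ∫_0^5/3 -20*x^5/3 dx = -156250/6561;  ∫_0^5/3 50*x^4/3 dx = 31250/729;
    ∫_0^5/3 -500*x^3/27 dx = -78125/2187;  ∫_0^5/3 625*x^2/81 dx = 78125/6561.
  Sum: 78125/15309 − 156250/6561 + 31250/729 − 78125/2187 + 78125/6561 = 15625/45927.
  ∫_0^5/3 (u')² dx = ∫_0^5/3 (9*x^4 - 40*x^3 + 550*x^2/9 - 1000*x/27 + 625/81) dx. Term by term:
    ∫_0^5/3 9*x^4 dx = 625/27;  ∫_0^5/3 -40*x^3 dx = -6250/81;  ∫_0^5/3 550*x^2/9 dx = 68750/729;
    ∫_0^5/3 -1000*x/27 dx = -12500/243;  ∫_0^5/3 625/81 dx = 3125/243.
  Sum: 625/27 − 6250/81 + 68750/729 − 12500/243 + 3125/243 = 1250/729.
∫_0^5/3 u² dx = 15625/45927, so ||u||_L² = 125*sqrt(7)/567.
∫_0^5/3 (u')² dx = 1250/729, so ||u'||_L² = 25*sqrt(2)/27.
Ratio ||u||_L² / ||u'||_L² = 5*sqrt(14)/42.
Sharp Poincaré constant on H^1_0(0, 5/3) is C_P = L/π = 5/(3*π), achieved by sin(3*π/5·x).
A polynomial bump cannot attain the sharp Poincaré constant (only the first sine eigenfunction does), so the ratio is strictly less than C_P, consistent with ||u||_L² ≤ C_P ||u'||_L².


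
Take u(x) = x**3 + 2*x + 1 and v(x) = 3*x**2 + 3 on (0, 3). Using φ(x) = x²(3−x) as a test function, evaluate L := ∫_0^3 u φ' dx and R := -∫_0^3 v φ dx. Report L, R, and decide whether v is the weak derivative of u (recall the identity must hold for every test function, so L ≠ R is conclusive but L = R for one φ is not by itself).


LHS = -432/5, RHS = -1863/20. No, v is not the weak derivative of u.

u(x) = x**3 + 2*x + 1, classical derivative u'(x) = 3*x**2 + 2.
φ(x) = x²(3−x), so φ'(x) = 3*x*(2 - x).
Note φ(0) = φ(3) = 0, so the boundary term u·φ vanishes.
LHS = ∫_0^3 u(x) φ'(x) dx = ∫_0^3 (-3*x^5 + 6*x^4 - 6*x^3 + 9*x^2 + 6*x) dx. Term by term:
  ∫_0^3 -3*x^5 dx = -729/2;  ∫_0^3 6*x^4 dx = 1458/5;  ∫_0^3 -6*x^3 dx = -243/2;
  ∫_0^3 9*x^2 dx = 81;  ∫_0^3 6*x dx = 27.
Sum: -729/2 + 1458/5 − 243/2 + 81 + 27 = -432/5.
So LHS = -432/5.
∫_0^3 v(x) φ(x) dx = ∫_0^3 (-3*x^5 + 9*x^4 - 3*x^3 + 9*x^2) dx. Term by term:
  ∫_0^3 -3*x^5 dx = -729/2;  ∫_0^3 9*x^4 dx = 2187/5;  ∫_0^3 -3*x^3 dx = -243/4;
  ∫_0^3 9*x^2 dx = 81.
Sum: -729/2 + 2187/5 − 243/4 + 81 = 1863/20.
So RHS = -∫_0^3 v(x) φ(x) dx = -1863/20.
LHS − RHS = 27/4 ≠ 0, so the identity fails.
(For a valid weak derivative the identity must hold for EVERY test function, in particular this one. The failure shows v is NOT the weak derivative of u.)
Correct weak derivative would be u'(x) = 3*x**2 + 2.


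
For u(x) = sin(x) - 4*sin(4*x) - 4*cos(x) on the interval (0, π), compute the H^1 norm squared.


||u||_{H^1(0,π)}^2 = 512/15 + 153*π

u'(x) = 4*sin(x) + cos(x) - 16*cos(4*x).
Expand u² and (u')² and integrate term by term on (0, π), using: for integers n ≥ 1, ∫_0^π sin²(nx) dx = ∫_0^π cos²(nx) dx = π/2; for n ≠ n', ∫_0^π sin(nx)sin(n'x) dx = ∫_0^π cos(nx)cos(n'x) dx = 0; and by product-to-sum, ∫_0^π sin(nx)cos(n'x) dx = ½∫_0^π [sin((n+n')x) + sin((n−n')x)] dx, which is 0 when n+n' is even and 2n/(n²−n'²) when n+n' is odd (it need not vanish on (0, π)).
  u² squared terms: (-4)²·∫cos(x)² dx = 16·π/2 = 8*π;  (-4)²·∫sin(4x)² dx = 16·π/2 = 8*π;  (1)²·∫sin(x)² dx = 1·π/2 = π/2.
  u² cross terms: 2·(-4)·(-4)·∫cos(x)·sin(4x) dx = 32·(8/15) = 256/15;  2·(-4)·(1)·∫cos(x)·sin(x) dx = -8·(0) = 0;  2·(-4)·(1)·∫sin(4x)·sin(x) dx = -8·(0) = 0.
  So ∫_0^π u² dx = 8*π + 8*π + π/2 + 256/15 + 0 + 0 = 256/15 + 33*π/2.
  (u')² squared terms: (-16)²·∫cos(4x)² dx = 256·π/2 = 128*π;  (4)²·∫sin(x)² dx = 16·π/2 = 8*π;  (1)²·∫cos(x)² dx = 1·π/2 = π/2.
  (u')² cross terms: 2·(-16)·(4)·∫cos(4x)·sin(x) dx = -128·(-2/15) = 256/15;  2·(-16)·(1)·∫cos(4x)·cos(x) dx = -32·(0) = 0;  2·(4)·(1)·∫sin(x)·cos(x) dx = 8·(0) = 0.
  So ∫_0^π (u')² dx = 128*π + 8*π + π/2 + 256/15 + 0 + 0 = 256/15 + 273*π/2.
||u||_{H^1}^2 = (256/15 + 33*π/2) + (256/15 + 273*π/2) = 512/15 + 153*π.


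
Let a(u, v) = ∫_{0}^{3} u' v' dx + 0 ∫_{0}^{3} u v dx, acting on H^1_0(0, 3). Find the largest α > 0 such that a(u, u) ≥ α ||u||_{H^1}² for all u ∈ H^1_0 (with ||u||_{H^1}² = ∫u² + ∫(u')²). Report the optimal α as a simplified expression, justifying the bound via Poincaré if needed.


α = π^2/(9 + π^2)

Coercivity of a(·,·) on H^1_0(0, 3) means a(u, u) ≥ α ||u||_{H^1}² for every u ∈ H^1_0.
The interval has length L = 3, and Poincaré/coercivity depend only on L. Here a(u, u) = ∫(u')² + (0)·∫u².
Here c = 0, so a(u,u) = ∫(u')² alone. The condition a(u,u) ≥ α||u||_{H^1}² reads (1−α)∫(u')² ≥ (α−c)∫u². Any admissible α is ≤ 1 (rapidly oscillating u have ∫u²/∫(u')² → 0), and α = 1 would force 0 ≥ (1−c)∫u², impossible since c < 1; so 1−α > 0. By the sharp Poincaré inequality on H^1_0 of an interval of length L, ∫(u')² ≥ (π/L)²∫u² with equality for the first sine mode sin(π(x−x₀)/L) (x₀ the left endpoint), so the inequality holds for all u iff (1−α)(π/L)² ≥ α − c, i.e. α ≤ ((π/L)² + c)/((π/L)² + 1) = (1 + c(L/π)²)/(1 + (L/π)²). (Direct route, valid since c ≤ 0: Poincaré gives c∫u² ≥ c(L/π)²∫(u')², so a(u,u) ≥ (1 + c(L/π)²)∫(u')², while ||u||_{H^1}² ≤ (1 + (L/π)²)∫(u')²; dividing yields the same α.) With (π/L)² = π^2/9 and c = 0, the largest admissible constant is α = ((π/L)² + c)/((π/L)² + 1).
Simplifying, α = π^2/(9 + π^2).


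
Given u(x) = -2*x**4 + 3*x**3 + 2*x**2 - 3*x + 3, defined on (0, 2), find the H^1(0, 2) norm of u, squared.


||u||_{H^1}^2 = 33136/315

The H^1 norm (squared) on an interval (0, L) is
  ||u||_{H^1}^2 = ∫_0^L u(x)^2 dx + ∫_0^L u'(x)^2 dx.
Compute u'(x) = -8*x**3 + 9*x**2 + 4*x - 3.
Then u(x)^2 = 4*x**8 - 12*x**7 + x**6 + 24*x**5 - 26*x**4 + 6*x**3 + 21*x**2 - 18*x + 9 and u'(x)^2 = 64*x**6 - 144*x**5 + 17*x**4 + 120*x**3 - 38*x**2 - 24*x + 9.
Integrate each monomial from 0 to 2 using ∫_0^2 c·x^n dx = c·2^(n+1)/(n+1):
  ∫_0^2 u(x)^2 dx = ∫_0^2 (4*x^8 - 12*x^7 + x^6 + 24*x^5 - 26*x^4 + 6*x^3 + 21*x^2 - 18*x + 9) dx. Term by term:
    ∫_0^2 4*x^8 dx = 2048/9;  ∫_0^2 -12*x^7 dx = -384;  ∫_0^2 x^6 dx = 128/7;
    ∫_0^2 24*x^5 dx = 256;  ∫_0^2 -26*x^4 dx = -832/5;  ∫_0^2 6*x^3 dx = 24;
    ∫_0^2 21*x^2 dx = 56;  ∫_0^2 -18*x dx = -36;  ∫_0^2 9 dx = 18.
  Sum: 2048/9 − 384 + 128/7 + 256 − 832/5 + 24 + 56 − 36 + 18 = 4234/315.
  ∫_0^2 u'(x)^2 dx = ∫_0^2 (64*x^6 - 144*x^5 + 17*x^4 + 120*x^3 - 38*x^2 - 24*x + 9) dx. Term by term:
    ∫_0^2 64*x^6 dx = 8192/7;  ∫_0^2 -144*x^5 dx = -1536;  ∫_0^2 17*x^4 dx = 544/5;
    ∫_0^2 120*x^3 dx = 480;  ∫_0^2 -38*x^2 dx = -304/3;  ∫_0^2 -24*x dx = -48;
    ∫_0^2 9 dx = 18.
  Sum: 8192/7 − 1536 + 544/5 + 480 − 304/3 − 48 + 18 = 9634/105.
Adding: ||u||_{H^1}^2 = 4234/315 + 9634/105 = 33136/315.


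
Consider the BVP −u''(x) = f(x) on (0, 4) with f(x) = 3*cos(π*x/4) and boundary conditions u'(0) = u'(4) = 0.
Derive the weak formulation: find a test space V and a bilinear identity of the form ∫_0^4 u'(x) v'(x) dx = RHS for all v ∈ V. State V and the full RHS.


V = H^1(0, 4) (no boundary constraint on v; u is determined up to an additive constant); weak form: ∫_0^4 u'v' dx = ∫_0^4 (3*cos(π*x/4)) v dx for all v ∈ V.

Multiply both sides by a test function v and integrate from 0 to 4:
  ∫_0^4 −u''(x) v(x) dx = ∫_0^4 f(x) v(x) dx.
Integrate the LHS by parts once:
  ∫_0^4 −u'' v dx = −[u'(x) v(x)]_0^4 + ∫_0^4 u'(x) v'(x) dx.
Thus ∫_0^4 u'(x) v'(x) dx = ∫_0^4 f(x) v(x) dx + [u'(x) v(x)]_0^4.
Choose V so that boundary terms are either known or forced to vanish.
u has homogeneous Neumann: u'(0) = u'(4) = 0. So [u' v]_0^4 = 0·v(4) − 0·v(0) = 0 for any v; take V = H^1(0, 4).
Weak formulation: find u (satisfying any essential BC) such that ∫_0^4 u'(x) v'(x) dx = ∫_0^4 f v dx for all v ∈ V (homogeneous Neumann, so boundary terms vanish).
Substituting f(x) = 3*cos(π*x/4), the right-hand side is ∫_0^4 (3*cos(π*x/4)) v dx.
Compatibility check (pure Neumann): taking v ≡ 1 ∈ V gives 0 = ∫_0^4 f dx + (0) − (0), i.e. ∫_0^4 f dx must equal u'(0) − u'(4) = 0. Indeed ∫_0^4 (3*cos(π*x/4)) dx = 0, so the data are compatible. The solution is then unique only up to an additive constant (fix it e.g. by requiring ∫_0^4 u dx = 0).


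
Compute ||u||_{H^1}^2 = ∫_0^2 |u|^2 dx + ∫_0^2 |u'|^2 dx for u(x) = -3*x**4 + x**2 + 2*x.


||u||_{H^1}^2 = 259976/105

The H^1 norm (squared) on an interval (0, L) is
  ||u||_{H^1}^2 = ∫_0^L u(x)^2 dx + ∫_0^L u'(x)^2 dx.
Compute u'(x) = -12*x**3 + 2*x + 2.
Then u(x)^2 = 9*x**8 - 6*x**6 - 12*x**5 + x**4 + 4*x**3 + 4*x**2 and u'(x)^2 = 144*x**6 - 48*x**4 - 48*x**3 + 4*x**2 + 8*x + 4.
Integrate each monomial from 0 to 2 using ∫_0^2 c·x^n dx = c·2^(n+1)/(n+1):
  ∫_0^2 u(x)^2 dx = ∫_0^2 (9*x^8 - 6*x^6 - 12*x^5 + x^4 + 4*x^3 + 4*x^2) dx. Term by term:
    ∫_0^2 9*x^8 dx = 512;  ∫_0^2 -6*x^6 dx = -768/7;  ∫_0^2 -12*x^5 dx = -128;
    ∫_0^2 x^4 dx = 32/5;  ∫_0^2 4*x^3 dx = 16;  ∫_0^2 4*x^2 dx = 32/3.
  Sum: 512 − 768/7 − 128 + 32/5 + 16 + 32/3 = 32272/105.
  ∫_0^2 u'(x)^2 dx = ∫_0^2 (144*x^6 - 48*x^4 - 48*x^3 + 4*x^2 + 8*x + 4) dx. Term by term:
    ∫_0^2 144*x^6 dx = 18432/7;  ∫_0^2 -48*x^4 dx = -1536/5;  ∫_0^2 -48*x^3 dx = -192;
    ∫_0^2 4*x^2 dx = 32/3;  ∫_0^2 8*x dx = 16;  ∫_0^2 4 dx = 8.
  Sum: 18432/7 − 1536/5 − 192 + 32/3 + 16 + 8 = 227704/105.
Adding: ||u||_{H^1}^2 = 32272/105 + 227704/105 = 259976/105.


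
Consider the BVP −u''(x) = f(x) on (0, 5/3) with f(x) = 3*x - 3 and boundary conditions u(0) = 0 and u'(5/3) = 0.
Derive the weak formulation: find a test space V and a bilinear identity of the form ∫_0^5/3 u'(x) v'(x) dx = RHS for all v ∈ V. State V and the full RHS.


V = {v ∈ H^1(0, 5/3) : v(0) = 0} (test functions vanish at x = 0 where u is specified); weak form: ∫_0^5/3 u'v' dx = ∫_0^5/3 (3*x - 3) v dx for all v ∈ V.

Multiply both sides by a test function v and integrate from 0 to 5/3:
  ∫_0^5/3 −u''(x) v(x) dx = ∫_0^5/3 f(x) v(x) dx.
Integrate the LHS by parts once:
  ∫_0^5/3 −u'' v dx = −[u'(x) v(x)]_0^5/3 + ∫_0^5/3 u'(x) v'(x) dx.
Thus ∫_0^5/3 u'(x) v'(x) dx = ∫_0^5/3 f(x) v(x) dx + [u'(x) v(x)]_0^5/3.
Choose V so that boundary terms are either known or forced to vanish.
Mixed BC: u(0) = 0 (Dirichlet) and u'(5/3) = 0 (Neumann). Define V = {v ∈ H^1(0, 5/3) : v(0) = 0}. Then [u' v]_0^5/3 = u'(5/3)·v(5/3) − u'(0)·0 = 0.
Weak formulation: find u (satisfying any essential BC) such that ∫_0^5/3 u'(x) v'(x) dx = ∫_0^5/3 f v dx for all v ∈ V (Dirichlet at 0 absorbed into V; the Neumann datum at x = 5/3 is zero, so no boundary term remains).
Substituting f(x) = 3*x - 3, the right-hand side is ∫_0^5/3 (3*x - 3) v dx.


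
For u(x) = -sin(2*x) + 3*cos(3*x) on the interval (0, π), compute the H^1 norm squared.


||u||_{H^1(0,π)}^2 = 48 + 95*π/2

u'(x) = -9*sin(3*x) - 2*cos(2*x).
Expand u² and (u')² and integrate term by term on (0, π), using: for integers n ≥ 1, ∫_0^π sin²(nx) dx = ∫_0^π cos²(nx) dx = π/2; for n ≠ n', ∫_0^π sin(nx)sin(n'x) dx = ∫_0^π cos(nx)cos(n'x) dx = 0; and by product-to-sum, ∫_0^π sin(nx)cos(n'x) dx = ½∫_0^π [sin((n+n')x) + sin((n−n')x)] dx, which is 0 when n+n' is even and 2n/(n²−n'²) when n+n' is odd (it need not vanish on (0, π)).
  u² squared terms: (-1)²·∫sin(2x)² dx = 1·π/2 = π/2;  (3)²·∫cos(3x)² dx = 9·π/2 = 9*π/2.
  u² cross terms: 2·(-1)·(3)·∫sin(2x)·cos(3x) dx = -6·(-4/5) = 24/5.
  So ∫_0^π u² dx = π/2 + 9*π/2 + 24/5 = 24/5 + 5*π.
  (u')² squared terms: (-9)²·∫sin(3x)² dx = 81·π/2 = 81*π/2;  (-2)²·∫cos(2x)² dx = 4·π/2 = 2*π.
  (u')² cross terms: 2·(-9)·(-2)·∫sin(3x)·cos(2x) dx = 36·(6/5) = 216/5.
  So ∫_0^π (u')² dx = 81*π/2 + 2*π + 216/5 = 216/5 + 85*π/2.
||u||_{H^1}^2 = (24/5 + 5*π) + (216/5 + 85*π/2) = 48 + 95*π/2.


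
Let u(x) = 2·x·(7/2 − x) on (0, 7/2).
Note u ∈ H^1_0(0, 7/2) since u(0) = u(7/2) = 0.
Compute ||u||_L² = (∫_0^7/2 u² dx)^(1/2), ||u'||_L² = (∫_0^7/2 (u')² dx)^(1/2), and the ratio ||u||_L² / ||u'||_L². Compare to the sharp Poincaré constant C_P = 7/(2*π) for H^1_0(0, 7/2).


||u||_L² / ||u'||_L² = 7*sqrt(10)/20 < C_P = 7/(2*π).

u(x) = 2·x·(7/2 − x), so u'(x) = 7 - 4*x.
u(x) = 2·x·(7/2 − x) vanishes at x = 0 and x = 7/2, so u ∈ H^1_0(0, 7/2). Differentiate via the product rule and integrate the resulting polynomials term by term.
  ∫_0^7/2 u² dx = ∫_0^7/2 (4*x^4 - 28*x^3 + 49*x^2) dx. Term by term:
    ∫_0^7/2 4*x^4 dx = 16807/40;  ∫_0^7/2 -28*x^3 dx = -16807/16;  ∫_0^7/2 49*x^2 dx = 16807/24.
  Sum: 16807/40 − 16807/16 + 16807/24 = 16807/240.
  ∫_0^7/2 (u')² dx = ∫_0^7/2 (16*x^2 - 56*x + 49) dx. Term by term:
    ∫_0^7/2 16*x^2 dx = 686/3;  ∫_0^7/2 -56*x dx = -343;  ∫_0^7/2 49 dx = 343/2.
  Sum: 686/3 − 343 + 343/2 = 343/6.
∫_0^7/2 u² dx = 16807/240, so ||u||_L² = 49*sqrt(105)/60.
∫_0^7/2 (u')² dx = 343/6, so ||u'||_L² = 7*sqrt(42)/6.
Ratio ||u||_L² / ||u'||_L² = 7*sqrt(10)/20.
Sharp Poincaré constant on H^1_0(0, 7/2) is C_P = L/π = 7/(2*π), achieved by sin(2*π/7·x).
A polynomial bump cannot attain the sharp Poincaré constant (only the first sine eigenfunction does), so the ratio is strictly less than C_P, consistent with ||u||_L² ≤ C_P ||u'||_L².


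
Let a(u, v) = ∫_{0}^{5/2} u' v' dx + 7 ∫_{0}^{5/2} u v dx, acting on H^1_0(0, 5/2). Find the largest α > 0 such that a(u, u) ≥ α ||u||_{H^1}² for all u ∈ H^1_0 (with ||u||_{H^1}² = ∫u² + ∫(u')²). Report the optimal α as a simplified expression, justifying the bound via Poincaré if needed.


α = 1

Coercivity of a(·,·) on H^1_0(0, 5/2) means a(u, u) ≥ α ||u||_{H^1}² for every u ∈ H^1_0.
The interval has length L = 5/2, and Poincaré/coercivity depend only on L. Here a(u, u) = ∫(u')² + (7)·∫u².
Here c = 7 ≥ 1, so a(u,u) = ∫(u')² + c∫u² ≥ ∫(u')² + ∫u² = ||u||_{H^1}², i.e. α = 1 works. No larger α is possible: a(u,u) ≥ α||u||_{H^1}² means (1−α)∫(u')² ≥ (α−c)∫u², and for the modes u_n = sin(nπ(x−x₀)/L) (x₀ the left endpoint) one has ∫u_n²/∫(u_n')² = (L/(nπ))² → 0, so a(u_n,u_n)/||u_n||_{H^1}² → 1. Hence the optimal constant is α = 1.
Therefore α = 1.


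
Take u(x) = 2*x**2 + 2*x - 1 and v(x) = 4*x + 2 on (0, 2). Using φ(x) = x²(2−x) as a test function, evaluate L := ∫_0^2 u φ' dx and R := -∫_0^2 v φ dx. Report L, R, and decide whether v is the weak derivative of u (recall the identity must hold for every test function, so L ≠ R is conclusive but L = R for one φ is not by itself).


LHS = -136/15, RHS = -136/15. Yes, v = u' weakly.

u(x) = 2*x**2 + 2*x - 1, classical derivative u'(x) = 4*x + 2.
φ(x) = x²(2−x), so φ'(x) = x*(4 - 3*x).
Note φ(0) = φ(2) = 0, so the boundary term u·φ vanishes.
LHS = ∫_0^2 u(x) φ'(x) dx = ∫_0^2 (-6*x^4 + 2*x^3 + 11*x^2 - 4*x) dx. Term by term:
  ∫_0^2 -6*x^4 dx = -192/5;  ∫_0^2 2*x^3 dx = 8;  ∫_0^2 11*x^2 dx = 88/3;
  ∫_0^2 -4*x dx = -8.
Sum: -192/5 + 8 + 88/3 − 8 = -136/15.
So LHS = -136/15.
∫_0^2 v(x) φ(x) dx = ∫_0^2 (-4*x^4 + 6*x^3 + 4*x^2) dx. Term by term:
  ∫_0^2 -4*x^4 dx = -128/5;  ∫_0^2 6*x^3 dx = 24;  ∫_0^2 4*x^2 dx = 32/3.
Sum: -128/5 + 24 + 32/3 = 136/15.
So RHS = -∫_0^2 v(x) φ(x) dx = -136/15.
LHS = RHS, so the identity holds for this test φ.
Moreover u is smooth here and v(x) = u'(x) = 4*x + 2 pointwise, so the identity holds for every test function. Hence v is the weak derivative of u.


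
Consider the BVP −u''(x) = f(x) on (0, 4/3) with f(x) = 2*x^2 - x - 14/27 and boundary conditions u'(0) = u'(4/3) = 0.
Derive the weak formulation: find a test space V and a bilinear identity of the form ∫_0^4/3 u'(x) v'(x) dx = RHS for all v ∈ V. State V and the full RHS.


V = H^1(0, 4/3) (no boundary constraint on v; u is determined up to an additive constant); weak form: ∫_0^4/3 u'v' dx = ∫_0^4/3 (2*x^2 - x - 14/27) v dx for all v ∈ V.

Multiply both sides by a test function v and integrate from 0 to 4/3:
  ∫_0^4/3 −u''(x) v(x) dx = ∫_0^4/3 f(x) v(x) dx.
Integrate the LHS by parts once:
  ∫_0^4/3 −u'' v dx = −[u'(x) v(x)]_0^4/3 + ∫_0^4/3 u'(x) v'(x) dx.
Thus ∫_0^4/3 u'(x) v'(x) dx = ∫_0^4/3 f(x) v(x) dx + [u'(x) v(x)]_0^4/3.
Choose V so that boundary terms are either known or forced to vanish.
u has homogeneous Neumann: u'(0) = u'(4/3) = 0. So [u' v]_0^4/3 = 0·v(4/3) − 0·v(0) = 0 for any v; take V = H^1(0, 4/3).
Weak formulation: find u (satisfying any essential BC) such that ∫_0^4/3 u'(x) v'(x) dx = ∫_0^4/3 f v dx for all v ∈ V (homogeneous Neumann, so boundary terms vanish).
Substituting f(x) = 2*x^2 - x - 14/27, the right-hand side is ∫_0^4/3 (2*x^2 - x - 14/27) v dx.
Compatibility check (pure Neumann): taking v ≡ 1 ∈ V gives 0 = ∫_0^4/3 f dx + (0) − (0), i.e. ∫_0^4/3 f dx must equal u'(0) − u'(4/3) = 0. Indeed ∫_0^4/3 (2*x^2 - x - 14/27) dx = 0, so the data are compatible. The solution is then unique only up to an additive constant (fix it e.g. by requiring ∫_0^4/3 u dx = 0).


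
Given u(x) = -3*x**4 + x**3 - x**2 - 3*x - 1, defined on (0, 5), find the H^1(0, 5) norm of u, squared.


||u||_{H^1}^2 = 272663225/84

The H^1 norm (squared) on an interval (0, L) is
  ||u||_{H^1}^2 = ∫_0^L u(x)^2 dx + ∫_0^L u'(x)^2 dx.
Compute u'(x) = -12*x**3 + 3*x**2 - 2*x - 3.
Then u(x)^2 = 9*x**8 - 6*x**7 + 7*x**6 + 16*x**5 + x**4 + 4*x**3 + 11*x**2 + 6*x + 1 and u'(x)^2 = 144*x**6 - 72*x**5 + 57*x**4 + 60*x**3 - 14*x**2 + 12*x + 9.
Integrate each monomial from 0 to 5 using ∫_0^5 c·x^n dx = c·5^(n+1)/(n+1):
  ∫_0^5 u(x)^2 dx = ∫_0^5 (9*x^8 - 6*x^7 + 7*x^6 + 16*x^5 + x^4 + 4*x^3 + 11*x^2 + 6*x + 1) dx. Term by term:
    ∫_0^5 9*x^8 dx = 1953125;  ∫_0^5 -6*x^7 dx = -1171875/4;  ∫_0^5 7*x^6 dx = 78125;
    ∫_0^5 16*x^5 dx = 125000/3;  ∫_0^5 x^4 dx = 625;  ∫_0^5 4*x^3 dx = 625;
    ∫_0^5 11*x^2 dx = 1375/3;  ∫_0^5 6*x dx = 75;  ∫_0^5 1 dx = 5.
  Sum: 1953125 − 1171875/4 + 78125 + 125000/3 + 625 + 625 + 1375/3 + 75 + 5 = 7126945/4.
  ∫_0^5 u'(x)^2 dx = ∫_0^5 (144*x^6 - 72*x^5 + 57*x^4 + 60*x^3 - 14*x^2 + 12*x + 9) dx. Term by term:
    ∫_0^5 144*x^6 dx = 11250000/7;  ∫_0^5 -72*x^5 dx = -187500;  ∫_0^5 57*x^4 dx = 35625;
    ∫_0^5 60*x^3 dx = 9375;  ∫_0^5 -14*x^2 dx = -1750/3;  ∫_0^5 12*x dx = 150;
    ∫_0^5 9 dx = 45.
  Sum: 11250000/7 − 187500 + 35625 + 9375 − 1750/3 + 150 + 45 = 30749345/21.
Adding: ||u||_{H^1}^2 = 7126945/4 + 30749345/21 = 272663225/84.


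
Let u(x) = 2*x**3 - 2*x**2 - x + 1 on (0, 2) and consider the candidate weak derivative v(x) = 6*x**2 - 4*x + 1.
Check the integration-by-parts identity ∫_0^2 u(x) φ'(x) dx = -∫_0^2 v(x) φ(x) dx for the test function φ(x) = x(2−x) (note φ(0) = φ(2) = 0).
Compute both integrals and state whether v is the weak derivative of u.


LHS = -44/15, RHS = -28/5. No, v is not the weak derivative of u.

u(x) = 2*x**3 - 2*x**2 - x + 1, classical derivative u'(x) = 6*x**2 - 4*x - 1.
φ(x) = x(2−x), so φ'(x) = 2 - 2*x.
Note φ(0) = φ(2) = 0, so the boundary term u·φ vanishes.
LHS = ∫_0^2 u(x) φ'(x) dx = ∫_0^2 (-4*x^4 + 8*x^3 - 2*x^2 - 4*x + 2) dx. Term by term:
  ∫_0^2 -4*x^4 dx = -128/5;  ∫_0^2 8*x^3 dx = 32;  ∫_0^2 -2*x^2 dx = -16/3;
  ∫_0^2 -4*x dx = -8;  ∫_0^2 2 dx = 4.
Sum: -128/5 + 32 − 16/3 − 8 + 4 = -44/15.
So LHS = -44/15.
∫_0^2 v(x) φ(x) dx = ∫_0^2 (-6*x^4 + 16*x^3 - 9*x^2 + 2*x) dx. Term by term:
  ∫_0^2 -6*x^4 dx = -192/5;  ∫_0^2 16*x^3 dx = 64;  ∫_0^2 -9*x^2 dx = -24;
  ∫_0^2 2*x dx = 4.
Sum: -192/5 + 64 − 24 + 4 = 28/5.
So RHS = -∫_0^2 v(x) φ(x) dx = -28/5.
LHS − RHS = 8/3 ≠ 0, so the identity fails.
(For a valid weak derivative the identity must hold for EVERY test function, in particular this one. The failure shows v is NOT the weak derivative of u.)
Correct weak derivative would be u'(x) = 6*x**2 - 4*x - 1.


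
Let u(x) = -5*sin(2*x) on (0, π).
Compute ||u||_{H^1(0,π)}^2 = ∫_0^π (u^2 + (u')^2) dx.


||u||_{H^1(0,π)}^2 = 125*π/2

u'(x) = -10*cos(2*x).
Expand u² and (u')² and integrate term by term on (0, π), using: for integers n ≥ 1, ∫_0^π sin²(nx) dx = ∫_0^π cos²(nx) dx = π/2; for n ≠ n', ∫_0^π sin(nx)sin(n'x) dx = ∫_0^π cos(nx)cos(n'x) dx = 0; and by product-to-sum, ∫_0^π sin(nx)cos(n'x) dx = ½∫_0^π [sin((n+n')x) + sin((n−n')x)] dx, which is 0 when n+n' is even and 2n/(n²−n'²) when n+n' is odd (it need not vanish on (0, π)).
  u² squared terms: (-5)²·∫sin(2x)² dx = 25·π/2 = 25*π/2.
  So ∫_0^π u² dx = 25*π/2.
  (u')² squared terms: (-10)²·∫cos(2x)² dx = 100·π/2 = 50*π.
  So ∫_0^π (u')² dx = 50*π.
||u||_{H^1}^2 = (25*π/2) + (50*π) = 125*π/2.
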